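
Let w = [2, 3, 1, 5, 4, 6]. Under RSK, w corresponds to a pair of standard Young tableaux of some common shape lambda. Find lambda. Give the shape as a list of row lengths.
RSK row insertion gives P = [[1, 3, 4, 6], [2, 5]], which has shape [4, 2].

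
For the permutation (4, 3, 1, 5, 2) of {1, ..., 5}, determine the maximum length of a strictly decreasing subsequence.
3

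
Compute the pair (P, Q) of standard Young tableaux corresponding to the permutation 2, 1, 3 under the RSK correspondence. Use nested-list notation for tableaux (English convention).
P = [[1, 3], [2]], Q = [[1, 3], [2]]

Insert each entry of the permutation into P by Schensted row insertion, recording in Q the position of each new cell.

Insert 2: appended to row 1. P = [[2]].
Insert 1: 1 bumps 2 from row 1; 2 starts row 2. P = [[1], [2]].
Insert 3: appended to row 1. P = [[1, 3], [2]].

So P = [[1, 3], [2]], Q = [[1, 3], [2]].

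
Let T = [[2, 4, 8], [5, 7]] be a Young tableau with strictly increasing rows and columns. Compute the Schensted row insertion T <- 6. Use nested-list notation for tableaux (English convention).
In row 1, 6 replaces 8 (the leftmost entry greater than 6); 8 is bumped to row 2. 8 is appended to row 2. The new tableau is [[2, 4, 6], [5, 7, 8]].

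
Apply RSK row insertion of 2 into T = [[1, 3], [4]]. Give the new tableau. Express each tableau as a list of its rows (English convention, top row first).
In row 1, 2 replaces 3 (the leftmost entry greater than 2); 3 is bumped to row 2. In row 2, 3 replaces 4 (the leftmost entry greater than 3); 4 is bumped to row 3. 4 starts a new row 3. The new tableau is [[1, 2], [3], [4]].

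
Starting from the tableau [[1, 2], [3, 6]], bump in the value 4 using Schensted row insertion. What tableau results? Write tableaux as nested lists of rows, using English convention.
4 is larger than every entry of row 1, so it is appended to row 1. The new tableau is [[1, 2, 4], [3, 6]].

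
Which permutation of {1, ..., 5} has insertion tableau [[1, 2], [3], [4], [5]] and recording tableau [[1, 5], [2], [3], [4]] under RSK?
5 4 3 1 2

Reverse the RSK construction: for i from n down to 1, find the cell of Q containing i, remove the entry at that cell from P, and reverse-bump it up through P; the value ejected from row 1 is w(i).

Step i=5: Q has 5 at row 1, column 2; remove that cell from P, ejecting 2. So w(5) = 2. P is now [[1], [3], [4], [5]].
Step i=4: Q has 4 at row 4, column 1; remove 5 from row 4 of P and reverse-bump: 5 enters row 3 and ejects 4; 4 enters row 2 and ejects 3; 3 enters row 1 and ejects 1. So w(4) = 1. P is now [[3], [4], [5]].
Step i=3: Q has 3 at row 3, column 1; remove 5 from row 3 of P and reverse-bump: 5 enters row 2 and ejects 4; 4 enters row 1 and ejects 3. So w(3) = 3. P is now [[4], [5]].
Step i=2: Q has 2 at row 2, column 1; remove 5 from row 2 of P and reverse-bump: 5 enters row 1 and ejects 4. So w(2) = 4. P is now [[5]].
Step i=1: Q has 1 at row 1, column 1; remove that cell from P, ejecting 5. So w(1) = 5. P is now [].

So w = 5 4 3 1 2.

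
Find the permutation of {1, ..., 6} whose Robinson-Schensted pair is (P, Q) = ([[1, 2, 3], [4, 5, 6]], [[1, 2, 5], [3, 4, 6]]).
4 5 1 2 6 3

Reverse the RSK construction: for i from n down to 1, find the cell of Q containing i, remove the entry at that cell from P, and reverse-bump it up through P; the value ejected from row 1 is w(i).

Step i=6: Q has 6 at row 2, column 3; remove 6 from row 2 of P and reverse-bump: 6 enters row 1 and ejects 3. So w(6) = 3. P is now [[1, 2, 6], [4, 5]].
Step i=5: Q has 5 at row 1, column 3; remove that cell from P, ejecting 6. So w(5) = 6. P is now [[1, 2], [4, 5]].
Step i=4: Q has 4 at row 2, column 2; remove 5 from row 2 of P and reverse-bump: 5 enters row 1 and ejects 2. So w(4) = 2. P is now [[1, 5], [4]].
Step i=3: Q has 3 at row 2, column 1; remove 4 from row 2 of P and reverse-bump: 4 enters row 1 and ejects 1. So w(3) = 1. P is now [[4, 5]].
Step i=2: Q has 2 at row 1, column 2; remove that cell from P, ejecting 5. So w(2) = 5. P is now [[4]].
Step i=1: Q has 1 at row 1, column 1; remove that cell from P, ejecting 4. So w(1) = 4. P is now [].

So w = 4 5 1 2 6 3.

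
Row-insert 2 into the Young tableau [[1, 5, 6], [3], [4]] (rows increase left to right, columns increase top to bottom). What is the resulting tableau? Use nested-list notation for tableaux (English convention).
[[1, 2, 6], [3, 5], [4]]

In row 1, 2 replaces 5 (the leftmost entry greater than 2); 5 is bumped to row 2. 5 is appended to row 2. The new tableau is [[1, 2, 6], [3, 5], [4]].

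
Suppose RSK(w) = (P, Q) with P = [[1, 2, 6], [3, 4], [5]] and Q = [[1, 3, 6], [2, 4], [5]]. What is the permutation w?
3 1 5 4 2 6

Reverse the RSK construction: for i from n down to 1, find the cell of Q containing i, remove the entry at that cell from P, and reverse-bump it up through P; the value ejected from row 1 is w(i).

Step i=6: Q has 6 at row 1, column 3; remove that cell from P, ejecting 6. So w(6) = 6. P is now [[1, 2], [3, 4], [5]].
Step i=5: Q has 5 at row 3, column 1; remove 5 from row 3 of P and reverse-bump: 5 enters row 2 and ejects 4; 4 enters row 1 and ejects 2. So w(5) = 2. P is now [[1, 4], [3, 5]].
Step i=4: Q has 4 at row 2, column 2; remove 5 from row 2 of P and reverse-bump: 5 enters row 1 and ejects 4. So w(4) = 4. P is now [[1, 5], [3]].
Step i=3: Q has 3 at row 1, column 2; remove that cell from P, ejecting 5. So w(3) = 5. P is now [[1], [3]].
Step i=2: Q has 2 at row 2, column 1; remove 3 from row 2 of P and reverse-bump: 3 enters row 1 and ejects 1. So w(2) = 1. P is now [[3]].
Step i=1: Q has 1 at row 1, column 1; remove that cell from P, ejecting 3. So w(1) = 3. P is now [].

So w = 3 1 5 4 2 6.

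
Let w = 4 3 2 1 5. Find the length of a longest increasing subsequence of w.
2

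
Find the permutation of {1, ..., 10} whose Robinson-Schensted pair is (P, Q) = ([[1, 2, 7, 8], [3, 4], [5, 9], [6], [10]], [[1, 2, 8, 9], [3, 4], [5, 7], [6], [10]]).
6 10 3 9 5 1 4 7 8 2

Reverse the RSK construction: for i from n down to 1, find the cell of Q containing i, remove the entry at that cell from P, and reverse-bump it up through P; the value ejected from row 1 is w(i).

Step i=10: Q has 10 at row 5, column 1; remove 10 from row 5 of P and reverse-bump: 10 enters row 4 and ejects 6; 6 enters row 3 and ejects 5; 5 enters row 2 and ejects 4; 4 enters row 1 and ejects 2. So w(10) = 2. P is now [[1, 4, 7, 8], [3, 5], [6, 9], [10]].
Step i=9: Q has 9 at row 1, column 4; remove that cell from P, ejecting 8. So w(9) = 8. P is now [[1, 4, 7], [3, 5], [6, 9], [10]].
Step i=8: Q has 8 at row 1, column 3; remove that cell from P, ejecting 7. So w(8) = 7. P is now [[1, 4], [3, 5], [6, 9], [10]].
Step i=7: Q has 7 at row 3, column 2; remove 9 from row 3 of P and reverse-bump: 9 enters row 2 and ejects 5; 5 enters row 1 and ejects 4. So w(7) = 4. P is now [[1, 5], [3, 9], [6], [10]].
Step i=6: Q has 6 at row 4, column 1; remove 10 from row 4 of P and reverse-bump: 10 enters row 3 and ejects 6; 6 enters row 2 and ejects 3; 3 enters row 1 and ejects 1. So w(6) = 1. P is now [[3, 5], [6, 9], [10]].
Step i=5: Q has 5 at row 3, column 1; remove 10 from row 3 of P and reverse-bump: 10 enters row 2 and ejects 9; 9 enters row 1 and ejects 5. So w(5) = 5. P is now [[3, 9], [6, 10]].
Step i=4: Q has 4 at row 2, column 2; remove 10 from row 2 of P and reverse-bump: 10 enters row 1 and ejects 9. So w(4) = 9. P is now [[3, 10], [6]].
Step i=3: Q has 3 at row 2, column 1; remove 6 from row 2 of P and reverse-bump: 6 enters row 1 and ejects 3. So w(3) = 3. P is now [[6, 10]].
Step i=2: Q has 2 at row 1, column 2; remove that cell from P, ejecting 10. So w(2) = 10. P is now [[6]].
Step i=1: Q has 1 at row 1, column 1; remove that cell from P, ejecting 6. So w(1) = 6. P is now [].

So w = 6 10 3 9 5 1 4 7 8 2.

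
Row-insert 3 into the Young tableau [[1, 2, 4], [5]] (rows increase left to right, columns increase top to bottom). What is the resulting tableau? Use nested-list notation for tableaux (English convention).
[[1, 2, 3], [4], [5]]

In row 1, 3 replaces 4 (the leftmost entry greater than 3); 4 is bumped to row 2. In row 2, 4 replaces 5 (the leftmost entry greater than 4); 5 is bumped to row 3. 5 starts a new row 3. The new tableau is [[1, 2, 3], [4], [5]].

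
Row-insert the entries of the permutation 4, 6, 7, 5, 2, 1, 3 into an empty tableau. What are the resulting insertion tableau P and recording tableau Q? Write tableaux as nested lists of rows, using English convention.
P = [[1, 3, 7], [2, 5], [4], [6]], Q = [[1, 2, 3], [4, 7], [5], [6]]

Insert each entry of the permutation into P by Schensted row insertion, recording in Q the position of each new cell.

Insert 4: appended to row 1. P = [[4]].
Insert 6: appended to row 1. P = [[4, 6]].
Insert 7: appended to row 1. P = [[4, 6, 7]].
Insert 5: 5 bumps 6 from row 1; 6 starts row 2. P = [[4, 5, 7], [6]].
Insert 2: 2 bumps 4 from row 1; 4 bumps 6 from row 2; 6 starts row 3. P = [[2, 5, 7], [4], [6]].
Insert 1: 1 bumps 2 from row 1; 2 bumps 4 from row 2; 4 bumps 6 from row 3; 6 starts row 4. P = [[1, 5, 7], [2], [4], [6]].
Insert 3: 3 bumps 5 from row 1; 5 appends to row 2. P = [[1, 3, 7], [2, 5], [4], [6]].

So P = [[1, 3, 7], [2, 5], [4], [6]], Q = [[1, 2, 3], [4, 7], [5], [6]].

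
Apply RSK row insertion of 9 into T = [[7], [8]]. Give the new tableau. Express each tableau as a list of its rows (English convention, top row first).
9 is larger than every entry of row 1, so it is appended to row 1. The new tableau is [[7, 9], [8]].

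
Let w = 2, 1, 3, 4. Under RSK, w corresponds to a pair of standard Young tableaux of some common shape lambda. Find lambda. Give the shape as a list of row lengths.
Row-insert each entry into an empty tableau.

After inserting 2: P = [[2]].
After inserting 1: P = [[1], [2]].
After inserting 3: P = [[1, 3], [2]].
After inserting 4: P = [[1, 3, 4], [2]].

The final insertion tableau P = [[1, 3, 4], [2]] has shape [3, 1].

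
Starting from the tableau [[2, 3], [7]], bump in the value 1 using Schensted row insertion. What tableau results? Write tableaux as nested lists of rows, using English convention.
[[1, 3], [2], [7]]

In row 1, 1 replaces 2 (the leftmost entry greater than 1); 2 is bumped to row 2. In row 2, 2 replaces 7 (the leftmost entry greater than 2); 7 is bumped to row 3. 7 starts a new row 3. The new tableau is [[1, 3], [2], [7]].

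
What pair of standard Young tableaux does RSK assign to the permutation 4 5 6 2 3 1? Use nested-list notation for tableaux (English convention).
Insert each entry of the permutation into P by Schensted row insertion, recording in Q the position of each new cell.

Insert 4: appended to row 1. P = [[4]].
Insert 5: appended to row 1. P = [[4, 5]].
Insert 6: appended to row 1. P = [[4, 5, 6]].
Insert 2: 2 bumps 4 from row 1; 4 starts row 2. P = [[2, 5, 6], [4]].
Insert 3: 3 bumps 5 from row 1; 5 appends to row 2. P = [[2, 3, 6], [4, 5]].
Insert 1: 1 bumps 2 from row 1; 2 bumps 4 from row 2; 4 starts row 3. P = [[1, 3, 6], [2, 5], [4]].

So P = [[1, 3, 6], [2, 5], [4]], Q = [[1, 2, 3], [4, 5], [6]].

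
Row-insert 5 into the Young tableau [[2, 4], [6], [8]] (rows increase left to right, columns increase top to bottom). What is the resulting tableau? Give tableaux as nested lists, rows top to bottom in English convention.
[[2, 4, 5], [6], [8]]

5 is larger than every entry of row 1, so it is appended to row 1. The new tableau is [[2, 4, 5], [6], [8]].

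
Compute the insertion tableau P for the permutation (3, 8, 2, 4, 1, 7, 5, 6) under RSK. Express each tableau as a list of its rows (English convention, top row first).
After inserting 3: P = [[3]].
After inserting 8: P = [[3, 8]].
After inserting 2: P = [[2, 8], [3]].
After inserting 4: P = [[2, 4], [3, 8]].
After inserting 1: P = [[1, 4], [2, 8], [3]].
After inserting 7: P = [[1, 4, 7], [2, 8], [3]].
After inserting 5: P = [[1, 4, 5], [2, 7], [3, 8]].
After inserting 6: P = [[1, 4, 5, 6], [2, 7], [3, 8]].

So P = [[1, 4, 5, 6], [2, 7], [3, 8]].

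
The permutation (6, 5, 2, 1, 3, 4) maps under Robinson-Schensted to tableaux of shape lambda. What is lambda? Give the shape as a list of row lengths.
Row-insert each entry into an empty tableau.

After inserting 6: P = [[6]].
After inserting 5: P = [[5], [6]].
After inserting 2: P = [[2], [5], [6]].
After inserting 1: P = [[1], [2], [5], [6]].
After inserting 3: P = [[1, 3], [2], [5], [6]].
After inserting 4: P = [[1, 3, 4], [2], [5], [6]].

The final insertion tableau P = [[1, 3, 4], [2], [5], [6]] has shape [3, 1, 1, 1].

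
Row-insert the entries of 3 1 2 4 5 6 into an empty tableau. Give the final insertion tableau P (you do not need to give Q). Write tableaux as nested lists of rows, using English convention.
Insert 3: appended to row 1. P = [[3]].
Insert 1: 1 bumps 3 from row 1; 3 starts row 2. P = [[1], [3]].
Insert 2: appended to row 1. P = [[1, 2], [3]].
Insert 4: appended to row 1. P = [[1, 2, 4], [3]].
Insert 5: appended to row 1. P = [[1, 2, 4, 5], [3]].
Insert 6: appended to row 1. P = [[1, 2, 4, 5, 6], [3]].

So P = [[1, 2, 4, 5, 6], [3]].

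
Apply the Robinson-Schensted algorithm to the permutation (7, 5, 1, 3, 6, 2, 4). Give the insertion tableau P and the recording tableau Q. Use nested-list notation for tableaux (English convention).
P = [[1, 2, 4], [3, 6], [5], [7]], Q = [[1, 4, 5], [2, 7], [3], [6]]

Insert each entry of the permutation into P by Schensted row insertion, recording in Q the position of each new cell.

Insert 7: appended to row 1. P = [[7]].
Insert 5: 5 bumps 7 from row 1; 7 starts row 2. P = [[5], [7]].
Insert 1: 1 bumps 5 from row 1; 5 bumps 7 from row 2; 7 starts row 3. P = [[1], [5], [7]].
Insert 3: appended to row 1. P = [[1, 3], [5], [7]].
Insert 6: appended to row 1. P = [[1, 3, 6], [5], [7]].
Insert 2: 2 bumps 3 from row 1; 3 bumps 5 from row 2; 5 bumps 7 from row 3; 7 starts row 4. P = [[1, 2, 6], [3], [5], [7]].
Insert 4: 4 bumps 6 from row 1; 6 appends to row 2. P = [[1, 2, 4], [3, 6], [5], [7]].

So P = [[1, 2, 4], [3, 6], [5], [7]], Q = [[1, 4, 5], [2, 7], [3], [6]].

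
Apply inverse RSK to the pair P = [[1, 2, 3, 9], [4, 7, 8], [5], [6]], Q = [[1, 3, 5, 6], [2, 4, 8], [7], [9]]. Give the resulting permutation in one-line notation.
6 1 7 5 8 9 2 4 3

Reverse the RSK construction: for i from n down to 1, find the cell of Q containing i, remove the entry at that cell from P, and reverse-bump it up through P; the value ejected from row 1 is w(i).

Step i=9: Q has 9 at row 4, column 1; remove 6 from row 4 of P and reverse-bump: 6 enters row 3 and ejects 5; 5 enters row 2 and ejects 4; 4 enters row 1 and ejects 3. So w(9) = 3. P is now [[1, 2, 4, 9], [5, 7, 8], [6]].
Step i=8: Q has 8 at row 2, column 3; remove 8 from row 2 of P and reverse-bump: 8 enters row 1 and ejects 4. So w(8) = 4. P is now [[1, 2, 8, 9], [5, 7], [6]].
Step i=7: Q has 7 at row 3, column 1; remove 6 from row 3 of P and reverse-bump: 6 enters row 2 and ejects 5; 5 enters row 1 and ejects 2. So w(7) = 2. P is now [[1, 5, 8, 9], [6, 7]].
Step i=6: Q has 6 at row 1, column 4; remove that cell from P, ejecting 9. So w(6) = 9. P is now [[1, 5, 8], [6, 7]].
Step i=5: Q has 5 at row 1, column 3; remove that cell from P, ejecting 8. So w(5) = 8. P is now [[1, 5], [6, 7]].
Step i=4: Q has 4 at row 2, column 2; remove 7 from row 2 of P and reverse-bump: 7 enters row 1 and ejects 5. So w(4) = 5. P is now [[1, 7], [6]].
Step i=3: Q has 3 at row 1, column 2; remove that cell from P, ejecting 7. So w(3) = 7. P is now [[1], [6]].
Step i=2: Q has 2 at row 2, column 1; remove 6 from row 2 of P and reverse-bump: 6 enters row 1 and ejects 1. So w(2) = 1. P is now [[6]].
Step i=1: Q has 1 at row 1, column 1; remove that cell from P, ejecting 6. So w(1) = 6. P is now [].

So w = 6 1 7 5 8 9 2 4 3.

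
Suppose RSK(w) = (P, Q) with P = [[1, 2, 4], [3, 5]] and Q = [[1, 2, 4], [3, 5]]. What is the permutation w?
1 3 2 5 4

Reverse the RSK construction: for i from n down to 1, find the cell of Q containing i, remove the entry at that cell from P, and reverse-bump it up through P; the value ejected from row 1 is w(i).

Step i=5: Q has 5 at row 2, column 2; remove 5 from row 2 of P and reverse-bump: 5 enters row 1 and ejects 4. So w(5) = 4. P is now [[1, 2, 5], [3]].
Step i=4: Q has 4 at row 1, column 3; remove that cell from P, ejecting 5. So w(4) = 5. P is now [[1, 2], [3]].
Step i=3: Q has 3 at row 2, column 1; remove 3 from row 2 of P and reverse-bump: 3 enters row 1 and ejects 2. So w(3) = 2. P is now [[1, 3]].
Step i=2: Q has 2 at row 1, column 2; remove that cell from P, ejecting 3. So w(2) = 3. P is now [[1]].
Step i=1: Q has 1 at row 1, column 1; remove that cell from P, ejecting 1. So w(1) = 1. P is now [].

So w = 1 3 2 5 4.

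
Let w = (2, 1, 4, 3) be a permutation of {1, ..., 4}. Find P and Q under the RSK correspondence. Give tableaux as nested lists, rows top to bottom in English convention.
Insert each entry of the permutation into P by Schensted row insertion, recording in Q the position of each new cell.

Insert 2: appended to row 1. P = [[2]].
Insert 1: 1 bumps 2 from row 1; 2 starts row 2. P = [[1], [2]].
Insert 4: appended to row 1. P = [[1, 4], [2]].
Insert 3: 3 bumps 4 from row 1; 4 appends to row 2. P = [[1, 3], [2, 4]].

So P = [[1, 3], [2, 4]], Q = [[1, 3], [2, 4]].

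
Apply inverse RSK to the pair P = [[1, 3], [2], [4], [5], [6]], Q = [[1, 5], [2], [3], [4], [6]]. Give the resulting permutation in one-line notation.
6 5 4 2 3 1

Reverse the RSK construction: for i from n down to 1, find the cell of Q containing i, remove the entry at that cell from P, and reverse-bump it up through P; the value ejected from row 1 is w(i).

Step i=6: Q has 6 at row 5, column 1; remove 6 from row 5 of P and reverse-bump: 6 enters row 4 and ejects 5; 5 enters row 3 and ejects 4; 4 enters row 2 and ejects 2; 2 enters row 1 and ejects 1. So w(6) = 1. P is now [[2, 3], [4], [5], [6]].
Step i=5: Q has 5 at row 1, column 2; remove that cell from P, ejecting 3. So w(5) = 3. P is now [[2], [4], [5], [6]].
Step i=4: Q has 4 at row 4, column 1; remove 6 from row 4 of P and reverse-bump: 6 enters row 3 and ejects 5; 5 enters row 2 and ejects 4; 4 enters row 1 and ejects 2. So w(4) = 2. P is now [[4], [5], [6]].
Step i=3: Q has 3 at row 3, column 1; remove 6 from row 3 of P and reverse-bump: 6 enters row 2 and ejects 5; 5 enters row 1 and ejects 4. So w(3) = 4. P is now [[5], [6]].
Step i=2: Q has 2 at row 2, column 1; remove 6 from row 2 of P and reverse-bump: 6 enters row 1 and ejects 5. So w(2) = 5. P is now [[6]].
Step i=1: Q has 1 at row 1, column 1; remove that cell from P, ejecting 6. So w(1) = 6. P is now [].

So w = 6 5 4 2 3 1.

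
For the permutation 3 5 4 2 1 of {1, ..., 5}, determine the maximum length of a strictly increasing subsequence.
2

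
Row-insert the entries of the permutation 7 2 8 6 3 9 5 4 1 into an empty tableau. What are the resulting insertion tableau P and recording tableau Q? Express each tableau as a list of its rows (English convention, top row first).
Insert each entry of the permutation into P by Schensted row insertion, recording in Q the position of each new cell.

Insert 7: appended to row 1. P = [[7]].
Insert 2: 2 bumps 7 from row 1; 7 starts row 2. P = [[2], [7]].
Insert 8: appended to row 1. P = [[2, 8], [7]].
Insert 6: 6 bumps 8 from row 1; 8 appends to row 2. P = [[2, 6], [7, 8]].
Insert 3: 3 bumps 6 from row 1; 6 bumps 7 from row 2; 7 starts row 3. P = [[2, 3], [6, 8], [7]].
Insert 9: appended to row 1. P = [[2, 3, 9], [6, 8], [7]].
Insert 5: 5 bumps 9 from row 1; 9 appends to row 2. P = [[2, 3, 5], [6, 8, 9], [7]].
Insert 4: 4 bumps 5 from row 1; 5 bumps 6 from row 2; 6 bumps 7 from row 3; 7 starts row 4. P = [[2, 3, 4], [5, 8, 9], [6], [7]].
Insert 1: 1 bumps 2 from row 1; 2 bumps 5 from row 2; 5 bumps 6 from row 3; 6 bumps 7 from row 4; 7 starts row 5. P = [[1, 3, 4], [2, 8, 9], [5], [6], [7]].

So P = [[1, 3, 4], [2, 8, 9], [5], [6], [7]], Q = [[1, 3, 6], [2, 4, 7], [5], [8], [9]].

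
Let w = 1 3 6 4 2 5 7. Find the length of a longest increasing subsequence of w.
5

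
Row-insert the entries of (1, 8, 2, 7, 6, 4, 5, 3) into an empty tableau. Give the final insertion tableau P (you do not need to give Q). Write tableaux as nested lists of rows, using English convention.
After inserting 1: P = [[1]].
After inserting 8: P = [[1, 8]].
After inserting 2: P = [[1, 2], [8]].
After inserting 7: P = [[1, 2, 7], [8]].
After inserting 6: P = [[1, 2, 6], [7], [8]].
After inserting 4: P = [[1, 2, 4], [6], [7], [8]].
After inserting 5: P = [[1, 2, 4, 5], [6], [7], [8]].
After inserting 3: P = [[1, 2, 3, 5], [4], [6], [7], [8]].

So P = [[1, 2, 3, 5], [4], [6], [7], [8]].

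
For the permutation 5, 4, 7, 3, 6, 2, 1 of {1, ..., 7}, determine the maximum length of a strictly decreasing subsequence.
5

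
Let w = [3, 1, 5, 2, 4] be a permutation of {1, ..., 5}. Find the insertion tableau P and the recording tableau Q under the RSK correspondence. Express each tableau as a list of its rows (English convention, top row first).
P = [[1, 2, 4], [3, 5]], Q = [[1, 3, 5], [2, 4]]

Insert each entry of the permutation into P by Schensted row insertion, recording in Q the position of each new cell.

Insert 3: appended to row 1. P = [[3]], Q = [[1]].
Insert 1: 1 bumps 3 from row 1; 3 starts row 2. P = [[1], [3]], Q = [[1], [2]].
Insert 5: appended to row 1. P = [[1, 5], [3]], Q = [[1, 3], [2]].
Insert 2: 2 bumps 5 from row 1; 5 appends to row 2. P = [[1, 2], [3, 5]], Q = [[1, 3], [2, 4]].
Insert 4: appended to row 1. P = [[1, 2, 4], [3, 5]], Q = [[1, 3, 5], [2, 4]].

So P = [[1, 2, 4], [3, 5]], Q = [[1, 3, 5], [2, 4]].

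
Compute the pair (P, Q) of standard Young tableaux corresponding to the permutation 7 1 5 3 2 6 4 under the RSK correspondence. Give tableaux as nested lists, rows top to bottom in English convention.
Insert each entry of the permutation into P by Schensted row insertion, recording in Q the position of each new cell.

Insert 7: appended to row 1. P = [[7]].
Insert 1: 1 bumps 7 from row 1; 7 starts row 2. P = [[1], [7]].
Insert 5: appended to row 1. P = [[1, 5], [7]].
Insert 3: 3 bumps 5 from row 1; 5 bumps 7 from row 2; 7 starts row 3. P = [[1, 3], [5], [7]].
Insert 2: 2 bumps 3 from row 1; 3 bumps 5 from row 2; 5 bumps 7 from row 3; 7 starts row 4. P = [[1, 2], [3], [5], [7]].
Insert 6: appended to row 1. P = [[1, 2, 6], [3], [5], [7]].
Insert 4: 4 bumps 6 from row 1; 6 appends to row 2. P = [[1, 2, 4], [3, 6], [5], [7]].

So P = [[1, 2, 4], [3, 6], [5], [7]], Q = [[1, 3, 6], [2, 7], [4], [5]].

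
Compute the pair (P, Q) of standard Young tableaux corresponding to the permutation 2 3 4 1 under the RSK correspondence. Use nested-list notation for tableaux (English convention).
P = [[1, 3, 4], [2]], Q = [[1, 2, 3], [4]]

Insert each entry of the permutation into P by Schensted row insertion, recording in Q the position of each new cell.

Insert 2: appended to row 1. P = [[2]].
Insert 3: appended to row 1. P = [[2, 3]].
Insert 4: appended to row 1. P = [[2, 3, 4]].
Insert 1: 1 bumps 2 from row 1; 2 starts row 2. P = [[1, 3, 4], [2]].

So P = [[1, 3, 4], [2]], Q = [[1, 2, 3], [4]].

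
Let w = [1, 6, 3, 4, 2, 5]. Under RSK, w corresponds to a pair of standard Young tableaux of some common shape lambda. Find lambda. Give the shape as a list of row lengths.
Row-insert each entry into an empty tableau.

After inserting 1: P = [[1]].
After inserting 6: P = [[1, 6]].
After inserting 3: P = [[1, 3], [6]].
After inserting 4: P = [[1, 3, 4], [6]].
After inserting 2: P = [[1, 2, 4], [3], [6]].
After inserting 5: P = [[1, 2, 4, 5], [3], [6]].

The final insertion tableau P = [[1, 2, 4, 5], [3], [6]] has shape [4, 1, 1].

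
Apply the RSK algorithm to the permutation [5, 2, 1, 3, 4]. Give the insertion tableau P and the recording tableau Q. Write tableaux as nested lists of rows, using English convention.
Insert each entry of the permutation into P by Schensted row insertion, recording in Q the position of each new cell.

Insert 5: appended to row 1. P = [[5]].
Insert 2: 2 bumps 5 from row 1; 5 starts row 2. P = [[2], [5]].
Insert 1: 1 bumps 2 from row 1; 2 bumps 5 from row 2; 5 starts row 3. P = [[1], [2], [5]].
Insert 3: appended to row 1. P = [[1, 3], [2], [5]].
Insert 4: appended to row 1. P = [[1, 3, 4], [2], [5]].

So P = [[1, 3, 4], [2], [5]], Q = [[1, 4, 5], [2], [3]].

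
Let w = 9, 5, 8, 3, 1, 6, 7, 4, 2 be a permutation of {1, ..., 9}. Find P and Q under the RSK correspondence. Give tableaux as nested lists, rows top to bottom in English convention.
P = [[1, 2, 7], [3, 4], [5, 6], [8], [9]], Q = [[1, 3, 7], [2, 6], [4, 8], [5], [9]]

Insert each entry of the permutation into P by Schensted row insertion, recording in Q the position of each new cell.

Insert 9: appended to row 1. P = [[9]].
Insert 5: 5 bumps 9 from row 1; 9 starts row 2. P = [[5], [9]].
Insert 8: appended to row 1. P = [[5, 8], [9]].
Insert 3: 3 bumps 5 from row 1; 5 bumps 9 from row 2; 9 starts row 3. P = [[3, 8], [5], [9]].
Insert 1: 1 bumps 3 from row 1; 3 bumps 5 from row 2; 5 bumps 9 from row 3; 9 starts row 4. P = [[1, 8], [3], [5], [9]].
Insert 6: 6 bumps 8 from row 1; 8 appends to row 2. P = [[1, 6], [3, 8], [5], [9]].
Insert 7: appended to row 1. P = [[1, 6, 7], [3, 8], [5], [9]].
Insert 4: 4 bumps 6 from row 1; 6 bumps 8 from row 2; 8 appends to row 3. P = [[1, 4, 7], [3, 6], [5, 8], [9]].
Insert 2: 2 bumps 4 from row 1; 4 bumps 6 from row 2; 6 bumps 8 from row 3; 8 bumps 9 from row 4; 9 starts row 5. P = [[1, 2, 7], [3, 4], [5, 6], [8], [9]].

So P = [[1, 2, 7], [3, 4], [5, 6], [8], [9]], Q = [[1, 3, 7], [2, 6], [4, 8], [5], [9]].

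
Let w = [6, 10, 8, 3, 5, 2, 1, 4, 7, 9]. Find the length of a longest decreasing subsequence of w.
5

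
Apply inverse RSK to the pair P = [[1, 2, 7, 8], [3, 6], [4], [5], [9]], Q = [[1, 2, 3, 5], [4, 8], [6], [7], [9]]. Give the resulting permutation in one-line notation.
5 6 9 7 8 4 1 3 2

Reverse the RSK construction: for i from n down to 1, find the cell of Q containing i, remove the entry at that cell from P, and reverse-bump it up through P; the value ejected from row 1 is w(i).

Step i=9: Q has 9 at row 5, column 1; remove 9 from row 5 of P and reverse-bump: 9 enters row 4 and ejects 5; 5 enters row 3 and ejects 4; 4 enters row 2 and ejects 3; 3 enters row 1 and ejects 2. So w(9) = 2. P is now [[1, 3, 7, 8], [4, 6], [5], [9]].
Step i=8: Q has 8 at row 2, column 2; remove 6 from row 2 of P and reverse-bump: 6 enters row 1 and ejects 3. So w(8) = 3. P is now [[1, 6, 7, 8], [4], [5], [9]].
Step i=7: Q has 7 at row 4, column 1; remove 9 from row 4 of P and reverse-bump: 9 enters row 3 and ejects 5; 5 enters row 2 and ejects 4; 4 enters row 1 and ejects 1. So w(7) = 1. P is now [[4, 6, 7, 8], [5], [9]].
Step i=6: Q has 6 at row 3, column 1; remove 9 from row 3 of P and reverse-bump: 9 enters row 2 and ejects 5; 5 enters row 1 and ejects 4. So w(6) = 4. P is now [[5, 6, 7, 8], [9]].
Step i=5: Q has 5 at row 1, column 4; remove that cell from P, ejecting 8. So w(5) = 8. P is now [[5, 6, 7], [9]].
Step i=4: Q has 4 at row 2, column 1; remove 9 from row 2 of P and reverse-bump: 9 enters row 1 and ejects 7. So w(4) = 7. P is now [[5, 6, 9]].
Step i=3: Q has 3 at row 1, column 3; remove that cell from P, ejecting 9. So w(3) = 9. P is now [[5, 6]].
Step i=2: Q has 2 at row 1, column 2; remove that cell from P, ejecting 6. So w(2) = 6. P is now [[5]].
Step i=1: Q has 1 at row 1, column 1; remove that cell from P, ejecting 5. So w(1) = 5. P is now [].

So w = 5 6 9 7 8 4 1 3 2.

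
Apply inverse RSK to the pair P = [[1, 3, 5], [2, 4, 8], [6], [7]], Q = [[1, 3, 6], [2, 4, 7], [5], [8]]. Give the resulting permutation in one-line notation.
2 1 7 6 4 8 5 3

Reverse the RSK construction: for i from n down to 1, find the cell of Q containing i, remove the entry at that cell from P, and reverse-bump it up through P; the value ejected from row 1 is w(i).

Step i=8: Q has 8 at row 4, column 1; remove 7 from row 4 of P and reverse-bump: 7 enters row 3 and ejects 6; 6 enters row 2 and ejects 4; 4 enters row 1 and ejects 3. So w(8) = 3. P is now [[1, 4, 5], [2, 6, 8], [7]].
Step i=7: Q has 7 at row 2, column 3; remove 8 from row 2 of P and reverse-bump: 8 enters row 1 and ejects 5. So w(7) = 5. P is now [[1, 4, 8], [2, 6], [7]].
Step i=6: Q has 6 at row 1, column 3; remove that cell from P, ejecting 8. So w(6) = 8. P is now [[1, 4], [2, 6], [7]].
Step i=5: Q has 5 at row 3, column 1; remove 7 from row 3 of P and reverse-bump: 7 enters row 2 and ejects 6; 6 enters row 1 and ejects 4. So w(5) = 4. P is now [[1, 6], [2, 7]].
Step i=4: Q has 4 at row 2, column 2; remove 7 from row 2 of P and reverse-bump: 7 enters row 1 and ejects 6. So w(4) = 6. P is now [[1, 7], [2]].
Step i=3: Q has 3 at row 1, column 2; remove that cell from P, ejecting 7. So w(3) = 7. P is now [[1], [2]].
Step i=2: Q has 2 at row 2, column 1; remove 2 from row 2 of P and reverse-bump: 2 enters row 1 and ejects 1. So w(2) = 1. P is now [[2]].
Step i=1: Q has 1 at row 1, column 1; remove that cell from P, ejecting 2. So w(1) = 2. P is now [].

So w = 2 1 7 6 4 8 5 3.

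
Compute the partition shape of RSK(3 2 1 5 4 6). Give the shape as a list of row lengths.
[3, 2, 1]

Row-insert each entry into an empty tableau.

After inserting 3: P = [[3]].
After inserting 2: P = [[2], [3]].
After inserting 1: P = [[1], [2], [3]].
After inserting 5: P = [[1, 5], [2], [3]].
After inserting 4: P = [[1, 4], [2, 5], [3]].
After inserting 6: P = [[1, 4, 6], [2, 5], [3]].

The final insertion tableau P = [[1, 4, 6], [2, 5], [3]] has shape [3, 2, 1].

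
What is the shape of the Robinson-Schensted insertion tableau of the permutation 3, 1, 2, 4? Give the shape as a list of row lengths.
Row-insert each entry into an empty tableau.

After inserting 3: P = [[3]].
After inserting 1: P = [[1], [3]].
After inserting 2: P = [[1, 2], [3]].
After inserting 4: P = [[1, 2, 4], [3]].

The final insertion tableau P = [[1, 2, 4], [3]] has shape [3, 1].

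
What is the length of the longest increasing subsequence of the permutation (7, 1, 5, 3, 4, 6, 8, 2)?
5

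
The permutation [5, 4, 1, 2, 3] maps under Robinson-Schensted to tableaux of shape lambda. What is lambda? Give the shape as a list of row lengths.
[3, 1, 1]

Row-insert each entry into an empty tableau.

After inserting 5: P = [[5]].
After inserting 4: P = [[4], [5]].
After inserting 1: P = [[1], [4], [5]].
After inserting 2: P = [[1, 2], [4], [5]].
After inserting 3: P = [[1, 2, 3], [4], [5]].

The final insertion tableau P = [[1, 2, 3], [4], [5]] has shape [3, 1, 1].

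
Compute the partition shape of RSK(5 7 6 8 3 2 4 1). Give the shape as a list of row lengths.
[3, 2, 1, 1, 1]

Row-insert each entry into an empty tableau.

After inserting 5: P = [[5]].
After inserting 7: P = [[5, 7]].
After inserting 6: P = [[5, 6], [7]].
After inserting 8: P = [[5, 6, 8], [7]].
After inserting 3: P = [[3, 6, 8], [5], [7]].
After inserting 2: P = [[2, 6, 8], [3], [5], [7]].
After inserting 4: P = [[2, 4, 8], [3, 6], [5], [7]].
After inserting 1: P = [[1, 4, 8], [2, 6], [3], [5], [7]].

The final insertion tableau P = [[1, 4, 8], [2, 6], [3], [5], [7]] has shape [3, 2, 1, 1, 1].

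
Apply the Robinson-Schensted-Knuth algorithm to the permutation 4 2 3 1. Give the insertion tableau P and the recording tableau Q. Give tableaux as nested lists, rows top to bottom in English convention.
Insert each entry of the permutation into P by Schensted row insertion, recording in Q the position of each new cell.

Insert 4: appended to row 1. P = [[4]].
Insert 2: 2 bumps 4 from row 1; 4 starts row 2. P = [[2], [4]].
Insert 3: appended to row 1. P = [[2, 3], [4]].
Insert 1: 1 bumps 2 from row 1; 2 bumps 4 from row 2; 4 starts row 3. P = [[1, 3], [2], [4]].

So P = [[1, 3], [2], [4]], Q = [[1, 3], [2], [4]].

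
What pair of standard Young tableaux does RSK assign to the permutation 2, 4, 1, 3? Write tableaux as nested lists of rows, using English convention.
P = [[1, 3], [2, 4]], Q = [[1, 2], [3, 4]]

Insert each entry of the permutation into P by Schensted row insertion, recording in Q the position of each new cell.

Insert 2: appended to row 1. P = [[2]].
Insert 4: appended to row 1. P = [[2, 4]].
Insert 1: 1 bumps 2 from row 1; 2 starts row 2. P = [[1, 4], [2]].
Insert 3: 3 bumps 4 from row 1; 4 appends to row 2. P = [[1, 3], [2, 4]].

So P = [[1, 3], [2, 4]], Q = [[1, 2], [3, 4]].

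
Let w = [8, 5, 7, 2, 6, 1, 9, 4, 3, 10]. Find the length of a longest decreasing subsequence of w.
5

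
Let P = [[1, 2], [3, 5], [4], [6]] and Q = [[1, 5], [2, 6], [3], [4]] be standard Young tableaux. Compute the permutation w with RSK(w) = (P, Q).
Reverse the RSK construction: for i from n down to 1, find the cell of Q containing i, remove the entry at that cell from P, and reverse-bump it up through P; the value ejected from row 1 is w(i).

Step i=6: Q has 6 at row 2, column 2; remove 5 from row 2 of P and reverse-bump: 5 enters row 1 and ejects 2. So w(6) = 2. P is now [[1, 5], [3], [4], [6]].
Step i=5: Q has 5 at row 1, column 2; remove that cell from P, ejecting 5. So w(5) = 5. P is now [[1], [3], [4], [6]].
Step i=4: Q has 4 at row 4, column 1; remove 6 from row 4 of P and reverse-bump: 6 enters row 3 and ejects 4; 4 enters row 2 and ejects 3; 3 enters row 1 and ejects 1. So w(4) = 1. P is now [[3], [4], [6]].
Step i=3: Q has 3 at row 3, column 1; remove 6 from row 3 of P and reverse-bump: 6 enters row 2 and ejects 4; 4 enters row 1 and ejects 3. So w(3) = 3. P is now [[4], [6]].
Step i=2: Q has 2 at row 2, column 1; remove 6 from row 2 of P and reverse-bump: 6 enters row 1 and ejects 4. So w(2) = 4. P is now [[6]].
Step i=1: Q has 1 at row 1, column 1; remove that cell from P, ejecting 6. So w(1) = 6. P is now [].

So w = 6 4 3 1 5 2.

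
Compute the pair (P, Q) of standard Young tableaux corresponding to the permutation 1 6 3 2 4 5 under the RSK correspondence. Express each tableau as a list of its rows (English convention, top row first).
Insert each entry of the permutation into P by Schensted row insertion, recording in Q the position of each new cell.

After inserting 1: P = [[1]].
After inserting 6: P = [[1, 6]].
After inserting 3: P = [[1, 3], [6]].
After inserting 2: P = [[1, 2], [3], [6]].
After inserting 4: P = [[1, 2, 4], [3], [6]].
After inserting 5: P = [[1, 2, 4, 5], [3], [6]].

So P = [[1, 2, 4, 5], [3], [6]], Q = [[1, 2, 5, 6], [3], [4]].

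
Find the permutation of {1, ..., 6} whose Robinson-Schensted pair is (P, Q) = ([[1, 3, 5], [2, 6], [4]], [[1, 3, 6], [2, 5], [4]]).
4 2 6 1 3 5

Reverse the RSK construction: for i from n down to 1, find the cell of Q containing i, remove the entry at that cell from P, and reverse-bump it up through P; the value ejected from row 1 is w(i).

Step i=6: Q has 6 at row 1, column 3; remove that cell from P, ejecting 5. So w(6) = 5. P is now [[1, 3], [2, 6], [4]].
Step i=5: Q has 5 at row 2, column 2; remove 6 from row 2 of P and reverse-bump: 6 enters row 1 and ejects 3. So w(5) = 3. P is now [[1, 6], [2], [4]].
Step i=4: Q has 4 at row 3, column 1; remove 4 from row 3 of P and reverse-bump: 4 enters row 2 and ejects 2; 2 enters row 1 and ejects 1. So w(4) = 1. P is now [[2, 6], [4]].
Step i=3: Q has 3 at row 1, column 2; remove that cell from P, ejecting 6. So w(3) = 6. P is now [[2], [4]].
Step i=2: Q has 2 at row 2, column 1; remove 4 from row 2 of P and reverse-bump: 4 enters row 1 and ejects 2. So w(2) = 2. P is now [[4]].
Step i=1: Q has 1 at row 1, column 1; remove that cell from P, ejecting 4. So w(1) = 4. P is now [].

So w = 4 2 6 1 3 5.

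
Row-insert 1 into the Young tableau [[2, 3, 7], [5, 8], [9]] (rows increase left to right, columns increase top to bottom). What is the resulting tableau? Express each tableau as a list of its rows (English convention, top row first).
[[1, 3, 7], [2, 8], [5], [9]]

In row 1, 1 replaces 2 (the leftmost entry greater than 1); 2 is bumped to row 2. In row 2, 2 replaces 5 (the leftmost entry greater than 2); 5 is bumped to row 3. In row 3, 5 replaces 9 (the leftmost entry greater than 5); 9 is bumped to row 4. 9 starts a new row 4. The new tableau is [[1, 3, 7], [2, 8], [5], [9]].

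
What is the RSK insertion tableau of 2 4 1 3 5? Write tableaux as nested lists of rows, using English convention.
After inserting 2: P = [[2]].
After inserting 4: P = [[2, 4]].
After inserting 1: P = [[1, 4], [2]].
After inserting 3: P = [[1, 3], [2, 4]].
After inserting 5: P = [[1, 3, 5], [2, 4]].

So P = [[1, 3, 5], [2, 4]].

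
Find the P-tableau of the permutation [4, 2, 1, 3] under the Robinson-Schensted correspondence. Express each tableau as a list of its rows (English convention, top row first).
P = [[1, 3], [2], [4]]

Insert 4: appended to row 1. P = [[4]].
Insert 2: 2 bumps 4 from row 1; 4 starts row 2. P = [[2], [4]].
Insert 1: 1 bumps 2 from row 1; 2 bumps 4 from row 2; 4 starts row 3. P = [[1], [2], [4]].
Insert 3: appended to row 1. P = [[1, 3], [2], [4]].

So P = [[1, 3], [2], [4]].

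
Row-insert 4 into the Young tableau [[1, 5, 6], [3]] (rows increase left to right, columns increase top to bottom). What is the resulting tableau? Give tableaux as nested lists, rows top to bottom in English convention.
[[1, 4, 6], [3, 5]]

In row 1, 4 replaces 5 (the leftmost entry greater than 4); 5 is bumped to row 2. 5 is appended to row 2. The new tableau is [[1, 4, 6], [3, 5]].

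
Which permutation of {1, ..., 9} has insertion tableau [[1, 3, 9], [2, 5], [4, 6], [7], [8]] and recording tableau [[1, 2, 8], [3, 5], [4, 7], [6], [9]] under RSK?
4 8 7 2 6 1 5 9 3

Reverse the RSK construction: for i from n down to 1, find the cell of Q containing i, remove the entry at that cell from P, and reverse-bump it up through P; the value ejected from row 1 is w(i).

Step i=9: Q has 9 at row 5, column 1; remove 8 from row 5 of P and reverse-bump: 8 enters row 4 and ejects 7; 7 enters row 3 and ejects 6; 6 enters row 2 and ejects 5; 5 enters row 1 and ejects 3. So w(9) = 3. P is now [[1, 5, 9], [2, 6], [4, 7], [8]].
Step i=8: Q has 8 at row 1, column 3; remove that cell from P, ejecting 9. So w(8) = 9. P is now [[1, 5], [2, 6], [4, 7], [8]].
Step i=7: Q has 7 at row 3, column 2; remove 7 from row 3 of P and reverse-bump: 7 enters row 2 and ejects 6; 6 enters row 1 and ejects 5. So w(7) = 5. P is now [[1, 6], [2, 7], [4], [8]].
Step i=6: Q has 6 at row 4, column 1; remove 8 from row 4 of P and reverse-bump: 8 enters row 3 and ejects 4; 4 enters row 2 and ejects 2; 2 enters row 1 and ejects 1. So w(6) = 1. P is now [[2, 6], [4, 7], [8]].
Step i=5: Q has 5 at row 2, column 2; remove 7 from row 2 of P and reverse-bump: 7 enters row 1 and ejects 6. So w(5) = 6. P is now [[2, 7], [4], [8]].
Step i=4: Q has 4 at row 3, column 1; remove 8 from row 3 of P and reverse-bump: 8 enters row 2 and ejects 4; 4 enters row 1 and ejects 2. So w(4) = 2. P is now [[4, 7], [8]].
Step i=3: Q has 3 at row 2, column 1; remove 8 from row 2 of P and reverse-bump: 8 enters row 1 and ejects 7. So w(3) = 7. P is now [[4, 8]].
Step i=2: Q has 2 at row 1, column 2; remove that cell from P, ejecting 8. So w(2) = 8. P is now [[4]].
Step i=1: Q has 1 at row 1, column 1; remove that cell from P, ejecting 4. So w(1) = 4. P is now [].

So w = 4 8 7 2 6 1 5 9 3.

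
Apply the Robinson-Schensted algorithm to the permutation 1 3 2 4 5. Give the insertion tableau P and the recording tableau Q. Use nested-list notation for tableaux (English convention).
P = [[1, 2, 4, 5], [3]], Q = [[1, 2, 4, 5], [3]]

Insert each entry of the permutation into P by Schensted row insertion, recording in Q the position of each new cell.

Insert 1: appended to row 1. P = [[1]], Q = [[1]].
Insert 3: appended to row 1. P = [[1, 3]], Q = [[1, 2]].
Insert 2: 2 bumps 3 from row 1; 3 starts row 2. P = [[1, 2], [3]], Q = [[1, 2], [3]].
Insert 4: appended to row 1. P = [[1, 2, 4], [3]], Q = [[1, 2, 4], [3]].
Insert 5: appended to row 1. P = [[1, 2, 4, 5], [3]], Q = [[1, 2, 4, 5], [3]].

So P = [[1, 2, 4, 5], [3]], Q = [[1, 2, 4, 5], [3]].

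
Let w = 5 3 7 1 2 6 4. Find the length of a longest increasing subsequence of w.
3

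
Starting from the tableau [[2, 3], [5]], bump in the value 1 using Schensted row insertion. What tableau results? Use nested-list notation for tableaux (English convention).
[[1, 3], [2], [5]]

In row 1, 1 replaces 2 (the leftmost entry greater than 1); 2 is bumped to row 2. In row 2, 2 replaces 5 (the leftmost entry greater than 2); 5 is bumped to row 3. 5 starts a new row 3. The new tableau is [[1, 3], [2], [5]].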